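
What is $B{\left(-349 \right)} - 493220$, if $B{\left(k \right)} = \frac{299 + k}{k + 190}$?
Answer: $- \frac{78421930}{159} \approx -4.9322 \cdot 10^{5}$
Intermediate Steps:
$B{\left(k \right)} = \frac{299 + k}{190 + k}$
$B{\left(-349 \right)} - 493220 = \frac{299 - 349}{190 - 349} - 493220 = \frac{1}{-159} \left(-50\right) - 493220 = \left(- \frac{1}{159}\right) \left(-50\right) - 493220 = \frac{50}{159} - 493220 = - \frac{78421930}{159}$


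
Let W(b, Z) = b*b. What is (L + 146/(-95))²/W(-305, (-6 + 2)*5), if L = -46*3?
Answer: 175721536/839550625 ≈ 0.20930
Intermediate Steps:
L = -138
W(b, Z) = b²
(L + 146/(-95))²/W(-305, (-6 + 2)*5) = (-138 + 146/(-95))²/((-305)²) = (-138 + 146*(-1/95))²/93025 = (-138 - 146/95)²*(1/93025) = (-13256/95)²*(1/93025) = (175721536/9025)*(1/93025) = 175721536/839550625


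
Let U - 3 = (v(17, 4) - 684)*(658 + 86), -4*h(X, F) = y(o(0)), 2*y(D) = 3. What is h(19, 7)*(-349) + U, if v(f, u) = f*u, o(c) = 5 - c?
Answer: -3665361/8 ≈ -4.5817e+5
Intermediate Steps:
y(D) = 3/2 (y(D) = (½)*3 = 3/2)
h(X, F) = -3/8 (h(X, F) = -¼*3/2 = -3/8)
U = -458301 (U = 3 + (17*4 - 684)*(658 + 86) = 3 + (68 - 684)*744 = 3 - 616*744 = 3 - 458304 = -458301)
h(19, 7)*(-349) + U = -3/8*(-349) - 458301 = 1047/8 - 458301 = -3665361/8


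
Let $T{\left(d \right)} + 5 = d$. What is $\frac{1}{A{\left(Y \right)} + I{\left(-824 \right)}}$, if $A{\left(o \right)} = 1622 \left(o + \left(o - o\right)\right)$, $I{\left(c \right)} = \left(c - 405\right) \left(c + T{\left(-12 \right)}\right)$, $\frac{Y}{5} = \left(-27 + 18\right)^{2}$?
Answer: $\frac{1}{1690499} \approx 5.9154 \cdot 10^{-7}$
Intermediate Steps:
$T{\left(d \right)} = -5 + d$
$Y = 405$ ($Y = 5 \left(-27 + 18\right)^{2} = 5 \left(-9\right)^{2} = 5 \cdot 81 = 405$)
$I{\left(c \right)} = \left(-405 + c\right) \left(-17 + c\right)$ ($I{\left(c \right)} = \left(c - 405\right) \left(c - 17\right) = \left(-405 + c\right) \left(c - 17\right) = \left(-405 + c\right) \left(-17 + c\right)$)
$A{\left(o \right)} = 1622 o$ ($A{\left(o \right)} = 1622 \left(o + 0\right) = 1622 o$)
$\frac{1}{A{\left(Y \right)} + I{\left(-824 \right)}} = \frac{1}{1622 \cdot 405 + \left(6885 + \left(-824\right)^{2} - -347728\right)} = \frac{1}{656910 + \left(6885 + 678976 + 347728\right)} = \frac{1}{656910 + 1033589} = \frac{1}{1690499}$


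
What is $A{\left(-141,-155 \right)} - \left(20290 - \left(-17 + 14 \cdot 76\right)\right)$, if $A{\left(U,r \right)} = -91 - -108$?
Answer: $-19226$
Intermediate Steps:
$A{\left(U,r \right)} = 17$ ($A{\left(U,r \right)} = -91 + 108 = 17$)
$A{\left(-141,-155 \right)} - \left(20290 - \left(-17 + 14 \cdot 76\right)\right) = 17 - \left(20290 - \left(-17 + 14 \cdot 76\right)\right) = 17 - \left(20290 - \left(-17 + 1064\right)\right) = 17 - \left(20290 - 1047\right) = 17 - 19243 = -19226$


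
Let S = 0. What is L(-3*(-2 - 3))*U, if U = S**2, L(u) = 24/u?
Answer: 0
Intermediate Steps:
U = 0 (U = 0**2 = 0)
L(-3*(-2 - 3))*U = (24/((-3*(-2 - 3))))*0 = (24/((-3*(-5))))*0 = (24/15)*0 = (24*(1/15))*0 = (8/5)*0 = 0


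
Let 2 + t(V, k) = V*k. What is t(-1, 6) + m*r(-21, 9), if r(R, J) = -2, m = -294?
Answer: 580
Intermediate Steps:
t(V, k) = -2 + V*k
t(-1, 6) + m*r(-21, 9) = (-2 - 1*6) - 294*(-2) = (-2 - 6) + 588 = -8 + 588 = 580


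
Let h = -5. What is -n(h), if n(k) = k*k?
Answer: -25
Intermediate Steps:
n(k) = k**2
-n(h) = -1*(-5)**2 = -1*25 = -25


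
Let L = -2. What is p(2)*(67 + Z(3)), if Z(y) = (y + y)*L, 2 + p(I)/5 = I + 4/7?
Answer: 1100/7 ≈ 157.14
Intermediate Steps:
p(I) = -50/7 + 5*I (p(I) = -10 + 5*(I + 4/7) = -10 + 5*(4/7 + I) = -10 + (20/7 + 5*I) = -50/7 + 5*I)
Z(y) = -4*y (Z(y) = (y + y)*(-2) = (2*y)*(-2) = -4*y)
p(2)*(67 + Z(3)) = (-50/7 + 5*2)*(67 - 4*3) = (-50/7 + 10)*(67 - 12) = (20/7)*55 = 1100/7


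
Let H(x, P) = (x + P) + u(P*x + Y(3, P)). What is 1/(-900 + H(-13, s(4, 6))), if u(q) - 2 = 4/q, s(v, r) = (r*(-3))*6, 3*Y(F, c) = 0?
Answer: -351/357668 ≈ -0.00098136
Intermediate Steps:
Y(F, c) = 0 (Y(F, c) = (⅓)*0 = 0)
s(v, r) = -18*r (s(v, r) = -3*r*6 = -18*r)
u(q) = 2 + 4/q
H(x, P) = 2 + P + x + 4/(P*x) (H(x, P) = (x + P) + (2 + 4/(P*x + 0)) = (P + x) + (2 + 4/((P*x))) = (P + x) + (2 + 4*(1/(P*x))) = (P + x) + (2 + 4/(P*x)) = 2 + P + x + 4/(P*x))
1/(-900 + H(-13, s(4, 6))) = 1/(-900 + (2 - 18*6 - 13 + 4/(-18*6*(-13)))) = 1/(-900 + (2 - 108 - 13 + 4*(-1/13)/(-108))) = 1/(-900 + (2 - 108 - 13 + 4*(-1/108)*(-1/13))) = 1/(-900 + (2 - 108 - 13 + 1/351)) = 1/(-900 - 41768/351) = 1/(-357668/351) = -351/357668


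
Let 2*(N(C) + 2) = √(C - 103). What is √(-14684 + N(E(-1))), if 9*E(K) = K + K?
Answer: √(-528696 + 6*I*√929)/6 ≈ 0.020959 + 121.19*I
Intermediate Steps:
E(K) = 2*K/9 (E(K) = (K + K)/9 = (2*K)/9 = 2*K/9)
N(C) = -2 + √(-103 + C)/2 (N(C) = -2 + √(C - 103)/2 = -2 + √(-103 + C)/2)
√(-14684 + N(E(-1))) = √(-14684 + (-2 + √(-103 + (2/9)*(-1))/2)) = √(-14684 + (-2 + √(-103 - 2/9)/2)) = √(-14684 + (-2 + √(-929/9)/2)) = √(-14684 + (-2 + (I*√929/3)/2)) = √(-14684 + (-2 + I*√929/6)) = √(-14686 + I*√929/6)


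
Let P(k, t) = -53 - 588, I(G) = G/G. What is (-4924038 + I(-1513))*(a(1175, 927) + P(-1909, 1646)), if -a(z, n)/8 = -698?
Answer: -24339514891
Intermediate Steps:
a(z, n) = 5584 (a(z, n) = -8*(-698) = 5584)
I(G) = 1
P(k, t) = -641
(-4924038 + I(-1513))*(a(1175, 927) + P(-1909, 1646)) = (-4924038 + 1)*(5584 - 641) = -4924037*4943 = -24339514891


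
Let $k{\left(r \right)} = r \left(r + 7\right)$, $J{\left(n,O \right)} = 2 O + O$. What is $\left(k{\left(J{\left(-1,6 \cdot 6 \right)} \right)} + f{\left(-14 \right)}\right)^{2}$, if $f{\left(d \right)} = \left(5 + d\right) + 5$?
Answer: $154157056$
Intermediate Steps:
$J{\left(n,O \right)} = 3 O$
$k{\left(r \right)} = r \left(7 + r\right)$
$f{\left(d \right)} = 10 + d$
$\left(k{\left(J{\left(-1,6 \cdot 6 \right)} \right)} + f{\left(-14 \right)}\right)^{2} = \left(3 \cdot 6 \cdot 6 \left(7 + 3 \cdot 6 \cdot 6\right) + \left(10 - 14\right)\right)^{2} = \left(3 \cdot 36 \left(7 + 3 \cdot 36\right) - 4\right)^{2} = \left(108 \left(7 + 108\right) - 4\right)^{2} = \left(108 \cdot 115 - 4\right)^{2} = \left(12420 - 4\right)^{2} = 12416^{2} = 154157056$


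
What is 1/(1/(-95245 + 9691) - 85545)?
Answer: -85554/7318716931 ≈ -1.1690e-5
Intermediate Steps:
1/(1/(-95245 + 9691) - 85545) = 1/(1/(-85554) - 85545) = 1/(-1/85554 - 85545) = 1/(-7318716931/85554) = -85554/7318716931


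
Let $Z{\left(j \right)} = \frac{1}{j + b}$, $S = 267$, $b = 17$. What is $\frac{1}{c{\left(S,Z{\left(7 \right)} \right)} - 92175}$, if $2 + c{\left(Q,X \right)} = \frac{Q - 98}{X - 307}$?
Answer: $- \frac{7367}{679072015} \approx -1.0849 \cdot 10^{-5}$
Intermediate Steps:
$Z{\left(j \right)} = \frac{1}{17 + j}$ ($Z{\left(j \right)} = \frac{1}{j + 17} = \frac{1}{17 + j}$)
$c{\left(Q,X \right)} = -2 + \frac{-98 + Q}{-307 + X}$ ($c{\left(Q,X \right)} = -2 + \frac{Q - 98}{X - 307} = -2 + \frac{-98 + Q}{-307 + X}$)
$\frac{1}{c{\left(S,Z{\left(7 \right)} \right)} - 92175} = \frac{1}{\frac{516 + 267 - \frac{2}{17 + 7}}{-307 + \frac{1}{17 + 7}} - 92175} = \frac{1}{\frac{516 + 267 - \frac{2}{24}}{-307 + \frac{1}{24}} - 92175} = \frac{1}{\frac{516 + 267 - \frac{1}{12}}{-307 + \frac{1}{24}} - 92175} = \frac{1}{\frac{516 + 267 - \frac{1}{12}}{- \frac{7367}{24}} - 92175} = \frac{1}{\left(- \frac{24}{7367}\right) \frac{9395}{12} - 92175} = \frac{1}{- \frac{18790}{7367} - 92175} = \frac{1}{- \frac{679072015}{7367}} = - \frac{7367}{679072015}$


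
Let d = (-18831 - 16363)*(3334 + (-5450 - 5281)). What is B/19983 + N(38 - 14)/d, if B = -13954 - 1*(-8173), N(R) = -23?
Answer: -501656097889/1734058249898 ≈ -0.28930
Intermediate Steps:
B = -5781 (B = -13954 + 8173 = -5781)
d = 260330018 (d = -35194*(3334 - 10731) = -35194*(-7397) = 260330018)
B/19983 + N(38 - 14)/d = -5781/19983 - 23/260330018 = -5781*1/19983 - 23*1/260330018 = -1927/6661 - 23/260330018 = -501656097889/1734058249898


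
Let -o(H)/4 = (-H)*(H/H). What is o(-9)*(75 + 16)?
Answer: -3276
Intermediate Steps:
o(H) = 4*H (o(H) = -4*(-H)*H/H = -4*(-H) = -(-4)*H = 4*H)
o(-9)*(75 + 16) = (4*(-9))*(75 + 16) = -36*91 = -3276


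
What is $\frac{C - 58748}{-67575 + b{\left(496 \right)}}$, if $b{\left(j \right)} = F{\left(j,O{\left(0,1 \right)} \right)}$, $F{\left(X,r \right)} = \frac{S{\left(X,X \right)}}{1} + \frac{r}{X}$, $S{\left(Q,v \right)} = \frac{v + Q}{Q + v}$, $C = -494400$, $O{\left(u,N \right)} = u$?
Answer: $\frac{276574}{33787} \approx 8.1858$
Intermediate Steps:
$S{\left(Q,v \right)} = 1$ ($S{\left(Q,v \right)} = \frac{Q + v}{Q + v} = 1$)
$F{\left(X,r \right)} = 1 + \frac{r}{X}$ ($F{\left(X,r \right)} = 1 \cdot 1^{-1} + \frac{r}{X} = 1 \cdot 1 + \frac{r}{X} = 1 + \frac{r}{X}$)
$b{\left(j \right)} = 1$ ($b{\left(j \right)} = \frac{j + 0}{j} = \frac{j}{j} = 1$)
$\frac{C - 58748}{-67575 + b{\left(496 \right)}} = \frac{-494400 - 58748}{-67575 + 1} = - \frac{553148}{-67574} = \left(-553148\right) \left(- \frac{1}{67574}\right) = \frac{276574}{33787}$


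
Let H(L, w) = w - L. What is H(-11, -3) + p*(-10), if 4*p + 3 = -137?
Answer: 358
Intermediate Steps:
p = -35 (p = -¾ + (¼)*(-137) = -¾ - 137/4 = -35)
H(-11, -3) + p*(-10) = (-3 - 1*(-11)) - 35*(-10) = (-3 + 11) + 350 = 8 + 350 = 358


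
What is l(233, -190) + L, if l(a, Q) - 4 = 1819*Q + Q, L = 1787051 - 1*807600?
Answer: 633655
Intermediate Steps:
L = 979451 (L = 1787051 - 807600 = 979451)
l(a, Q) = 4 + 1820*Q (l(a, Q) = 4 + (1819*Q + Q) = 4 + 1820*Q)
l(233, -190) + L = (4 + 1820*(-190)) + 979451 = (4 - 345800) + 979451 = -345796 + 979451 = 633655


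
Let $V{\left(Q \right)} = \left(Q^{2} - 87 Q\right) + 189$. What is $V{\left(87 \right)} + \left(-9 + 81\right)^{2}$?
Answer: $5373$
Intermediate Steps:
$V{\left(Q \right)} = 189 + Q^{2} - 87 Q$
$V{\left(87 \right)} + \left(-9 + 81\right)^{2} = \left(189 + 87^{2} - 7569\right) + \left(-9 + 81\right)^{2} = \left(189 + 7569 - 7569\right) + 72^{2} = 189 + 5184 = 5373$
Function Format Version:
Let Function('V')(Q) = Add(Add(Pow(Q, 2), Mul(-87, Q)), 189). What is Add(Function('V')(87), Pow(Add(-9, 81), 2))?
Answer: 5373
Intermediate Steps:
Function('V')(Q) = Add(189, Pow(Q, 2), Mul(-87, Q))
Add(Function('V')(87), Pow(Add(-9, 81), 2)) = Add(Add(189, Pow(87, 2), Mul(-87, 87)), Pow(Add(-9, 81), 2)) = Add(Add(189, 7569, -7569), Pow(72, 2)) = Add(189, 5184) = 5373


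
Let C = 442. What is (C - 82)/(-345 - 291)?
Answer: -30/53 ≈ -0.56604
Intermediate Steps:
(C - 82)/(-345 - 291) = (442 - 82)/(-345 - 291) = 360/(-636) = 360*(-1/636) = -30/53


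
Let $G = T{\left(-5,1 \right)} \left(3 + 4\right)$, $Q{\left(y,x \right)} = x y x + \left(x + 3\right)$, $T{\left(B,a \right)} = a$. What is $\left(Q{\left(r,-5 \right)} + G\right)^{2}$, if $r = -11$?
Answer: $72900$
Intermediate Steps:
$Q{\left(y,x \right)} = 3 + x + y x^{2}$ ($Q{\left(y,x \right)} = y x^{2} + \left(3 + x\right) = 3 + x + y x^{2}$)
$G = 7$ ($G = 1 \left(3 + 4\right) = 1 \cdot 7 = 7$)
$\left(Q{\left(r,-5 \right)} + G\right)^{2} = \left(\left(3 - 5 - 11 \left(-5\right)^{2}\right) + 7\right)^{2} = \left(\left(3 - 5 - 275\right) + 7\right)^{2} = \left(-277 + 7\right)^{2} = \left(-270\right)^{2} = 72900$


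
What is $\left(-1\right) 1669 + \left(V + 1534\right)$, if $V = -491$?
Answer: $-626$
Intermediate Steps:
$\left(-1\right) 1669 + \left(V + 1534\right) = \left(-1\right) 1669 + \left(-491 + 1534\right) = -1669 + 1043 = -626$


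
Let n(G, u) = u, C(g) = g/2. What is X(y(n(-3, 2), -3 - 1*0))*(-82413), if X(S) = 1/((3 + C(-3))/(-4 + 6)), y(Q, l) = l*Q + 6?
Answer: -109884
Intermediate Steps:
C(g) = g/2 (C(g) = g*(½) = g/2)
y(Q, l) = 6 + Q*l (y(Q, l) = Q*l + 6 = 6 + Q*l)
X(S) = 4/3 (X(S) = 1/((3 + (½)*(-3))/(-4 + 6)) = 1/((3 - 3/2)/2) = 1/((3/2)*(½)) = 1/(¾) = 4/3)
X(y(n(-3, 2), -3 - 1*0))*(-82413) = (4/3)*(-82413) = -109884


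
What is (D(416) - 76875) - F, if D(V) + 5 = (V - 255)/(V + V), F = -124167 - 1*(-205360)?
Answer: -131516575/832 ≈ -1.5807e+5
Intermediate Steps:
F = 81193 (F = -124167 + 205360 = 81193)
D(V) = -5 + (-255 + V)/(2*V) (D(V) = -5 + (V - 255)/(V + V) = -5 + (-255 + V)/((2*V)) = -5 + (-255 + V)*(1/(2*V)) = -5 + (-255 + V)/(2*V))
(D(416) - 76875) - F = ((3/2)*(-85 - 3*416)/416 - 76875) - 1*81193 = ((3/2)*(1/416)*(-85 - 1248) - 76875) - 81193 = ((3/2)*(1/416)*(-1333) - 76875) - 81193 = (-3999/832 - 76875) - 81193 = -63963999/832 - 81193 = -131516575/832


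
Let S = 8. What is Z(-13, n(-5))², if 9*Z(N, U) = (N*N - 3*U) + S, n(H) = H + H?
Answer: 529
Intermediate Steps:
n(H) = 2*H
Z(N, U) = 8/9 - U/3 + N²/9 (Z(N, U) = ((N*N - 3*U) + 8)/9 = ((N² - 3*U) + 8)/9 = (8 + N² - 3*U)/9 = 8/9 - U/3 + N²/9)
Z(-13, n(-5))² = (8/9 - 2*(-5)/3 + (⅑)*(-13)²)² = (8/9 - ⅓*(-10) + (⅑)*169)² = (8/9 + 10/3 + 169/9)² = 23² = 529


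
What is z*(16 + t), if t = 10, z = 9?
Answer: 234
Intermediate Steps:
z*(16 + t) = 9*(16 + 10) = 9*26 = 234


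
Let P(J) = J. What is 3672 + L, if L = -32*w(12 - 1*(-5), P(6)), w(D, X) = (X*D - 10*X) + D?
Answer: 1784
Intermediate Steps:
w(D, X) = D - 10*X + D*X (w(D, X) = (D*X - 10*X) + D = (-10*X + D*X) + D = D - 10*X + D*X)
L = -1888 (L = -32*((12 - 1*(-5)) - 10*6 + (12 - 1*(-5))*6) = -32*((12 + 5) - 60 + (12 + 5)*6) = -32*(17 - 60 + 17*6) = -32*(17 - 60 + 102) = -32*59 = -1888)
3672 + L = 3672 - 1888 = 1784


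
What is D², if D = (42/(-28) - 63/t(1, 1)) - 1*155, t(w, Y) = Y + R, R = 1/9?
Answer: 1136356/25 ≈ 45454.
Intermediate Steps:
R = ⅑ ≈ 0.11111
t(w, Y) = ⅑ + Y (t(w, Y) = Y + ⅑ = ⅑ + Y)
D = -1066/5 (D = (42/(-28) - 63/(⅑ + 1)) - 1*155 = (42*(-1/28) - 63/10/9) - 155 = (-3/2 - 63*9/10) - 155 = (-3/2 - 567/10) - 155 = -291/5 - 155 = -1066/5 ≈ -213.20)
D² = (-1066/5)² = 1136356/25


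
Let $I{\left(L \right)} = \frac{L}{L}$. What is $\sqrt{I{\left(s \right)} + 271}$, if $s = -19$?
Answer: $4 \sqrt{17} \approx 16.492$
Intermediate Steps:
$I{\left(L \right)} = 1$
$\sqrt{I{\left(s \right)} + 271} = \sqrt{1 + 271} = \sqrt{272} = 4 \sqrt{17}$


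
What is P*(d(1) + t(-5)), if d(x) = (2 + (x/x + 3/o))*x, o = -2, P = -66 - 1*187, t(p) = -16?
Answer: 7337/2 ≈ 3668.5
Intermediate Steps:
P = -253 (P = -66 - 187 = -253)
d(x) = 3*x/2 (d(x) = (2 + (x/x + 3/(-2)))*x = (2 + (1 + 3*(-½)))*x = (2 + (1 - 3/2))*x = (2 - ½)*x = 3*x/2)
P*(d(1) + t(-5)) = -253*((3/2)*1 - 16) = -253*(3/2 - 16) = -253*(-29/2) = 7337/2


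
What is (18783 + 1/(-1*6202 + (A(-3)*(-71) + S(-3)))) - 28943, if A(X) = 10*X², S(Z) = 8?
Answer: -127853441/12584 ≈ -10160.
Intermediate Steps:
(18783 + 1/(-1*6202 + (A(-3)*(-71) + S(-3)))) - 28943 = (18783 + 1/(-1*6202 + ((10*(-3)²)*(-71) + 8))) - 28943 = (18783 + 1/(-6202 + ((10*9)*(-71) + 8))) - 28943 = (18783 + 1/(-6202 + (90*(-71) + 8))) - 28943 = (18783 + 1/(-6202 + (-6390 + 8))) - 28943 = (18783 + 1/(-6202 - 6382)) - 28943 = (18783 + 1/(-12584)) - 28943 = (18783 - 1/12584) - 28943 = 236365271/12584 - 28943 = -127853441/12584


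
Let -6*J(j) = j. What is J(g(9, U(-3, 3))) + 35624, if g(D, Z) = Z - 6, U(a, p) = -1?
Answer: 213751/6 ≈ 35625.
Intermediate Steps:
g(D, Z) = -6 + Z
J(j) = -j/6
J(g(9, U(-3, 3))) + 35624 = -(-6 - 1)/6 + 35624 = -⅙*(-7) + 35624 = 7/6 + 35624 = 213751/6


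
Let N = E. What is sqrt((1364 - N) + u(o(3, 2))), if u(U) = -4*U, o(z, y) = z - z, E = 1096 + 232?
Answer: 6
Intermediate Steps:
E = 1328
o(z, y) = 0
N = 1328
sqrt((1364 - N) + u(o(3, 2))) = sqrt((1364 - 1*1328) - 4*0) = sqrt((1364 - 1328) + 0) = sqrt(36 + 0) = sqrt(36) = 6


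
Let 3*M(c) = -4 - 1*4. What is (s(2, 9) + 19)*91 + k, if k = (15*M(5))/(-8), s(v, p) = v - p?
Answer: 1097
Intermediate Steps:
M(c) = -8/3 (M(c) = (-4 - 1*4)/3 = (-4 - 4)/3 = (1/3)*(-8) = -8/3)
k = 5 (k = (15*(-8/3))/(-8) = -40*(-1/8) = 5)
(s(2, 9) + 19)*91 + k = ((2 - 1*9) + 19)*91 + 5 = ((2 - 9) + 19)*91 + 5 = (-7 + 19)*91 + 5 = 12*91 + 5 = 1092 + 5 = 1097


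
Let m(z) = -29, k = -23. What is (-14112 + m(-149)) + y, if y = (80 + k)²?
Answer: -10892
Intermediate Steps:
y = 3249 (y = (80 - 23)² = 57² = 3249)
(-14112 + m(-149)) + y = (-14112 - 29) + 3249 = -14141 + 3249 = -10892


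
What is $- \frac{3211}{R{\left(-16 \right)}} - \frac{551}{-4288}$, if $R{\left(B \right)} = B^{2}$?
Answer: $- \frac{212933}{17152} \approx -12.414$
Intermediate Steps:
$- \frac{3211}{R{\left(-16 \right)}} - \frac{551}{-4288} = - \frac{3211}{\left(-16\right)^{2}} - \frac{551}{-4288} = - \frac{3211}{256} - - \frac{551}{4288} = \left(-3211\right) \frac{1}{256} + \frac{551}{4288} = - \frac{3211}{256} + \frac{551}{4288} = - \frac{212933}{17152}$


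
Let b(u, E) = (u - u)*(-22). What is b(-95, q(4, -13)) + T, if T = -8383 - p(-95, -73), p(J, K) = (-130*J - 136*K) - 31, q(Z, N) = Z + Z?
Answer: -30630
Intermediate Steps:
q(Z, N) = 2*Z
b(u, E) = 0 (b(u, E) = 0*(-22) = 0)
p(J, K) = -31 - 136*K - 130*J (p(J, K) = (-136*K - 130*J) - 31 = -31 - 136*K - 130*J)
T = -30630 (T = -8383 - (-31 - 136*(-73) - 130*(-95)) = -8383 - (-31 + 9928 + 12350) = -8383 - 1*22247 = -8383 - 22247 = -30630)
b(-95, q(4, -13)) + T = 0 - 30630 = -30630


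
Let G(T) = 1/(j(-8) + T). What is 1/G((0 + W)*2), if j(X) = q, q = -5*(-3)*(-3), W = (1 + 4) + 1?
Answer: -33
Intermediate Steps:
W = 6 (W = 5 + 1 = 6)
q = -45 (q = 15*(-3) = -45)
j(X) = -45
G(T) = 1/(-45 + T)
1/G((0 + W)*2) = 1/(1/(-45 + (0 + 6)*2)) = 1/(1/(-45 + 6*2)) = 1/(1/(-45 + 12)) = 1/(1/(-33)) = 1/(-1/33) = -33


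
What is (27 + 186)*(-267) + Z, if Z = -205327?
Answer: -262198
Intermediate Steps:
(27 + 186)*(-267) + Z = (27 + 186)*(-267) - 205327 = 213*(-267) - 205327 = -56871 - 205327 = -262198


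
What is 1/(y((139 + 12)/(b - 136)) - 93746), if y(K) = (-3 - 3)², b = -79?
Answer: -1/93710 ≈ -1.0671e-5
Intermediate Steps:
y(K) = 36 (y(K) = (-6)² = 36)
1/(y((139 + 12)/(b - 136)) - 93746) = 1/(36 - 93746) = 1/(-93710) = -1/93710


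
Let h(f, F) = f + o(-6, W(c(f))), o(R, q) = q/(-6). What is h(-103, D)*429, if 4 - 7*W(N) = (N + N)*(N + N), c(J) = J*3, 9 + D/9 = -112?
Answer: 3856853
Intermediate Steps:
D = -1089 (D = -81 + 9*(-112) = -81 - 1008 = -1089)
c(J) = 3*J
W(N) = 4/7 - 4*N²/7 (W(N) = 4/7 - (N + N)*(N + N)/7 = 4/7 - 2*N*2*N/7 = 4/7 - 4*N²/7)
o(R, q) = -q/6 (o(R, q) = q*(-⅙) = -q/6)
h(f, F) = -2/21 + f + 6*f²/7 (h(f, F) = f - (4/7 - 4*9*f²/7)/6 = f - (4/7 - 36*f²/7)/6 = f + (-2/21 + 6*f²/7) = -2/21 + f + 6*f²/7)
h(-103, D)*429 = (-2/21 - 103 + (6/7)*(-103)²)*429 = (-2/21 - 103 + (6/7)*10609)*429 = (-2/21 - 103 + 63654/7)*429 = (26971/3)*429 = 3856853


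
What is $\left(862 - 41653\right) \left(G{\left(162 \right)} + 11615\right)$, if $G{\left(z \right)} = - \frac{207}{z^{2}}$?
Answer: $- \frac{460521103249}{972} \approx -4.7379 \cdot 10^{8}$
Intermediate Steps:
$G{\left(z \right)} = - \frac{207}{z^{2}}$
$\left(862 - 41653\right) \left(G{\left(162 \right)} + 11615\right) = \left(862 - 41653\right) \left(- \frac{207}{26244} + 11615\right) = - 40791 \left(\left(-207\right) \frac{1}{26244} + 11615\right) = - 40791 \left(- \frac{23}{2916} + 11615\right) = \left(-40791\right) \frac{33869317}{2916} = - \frac{460521103249}{972}$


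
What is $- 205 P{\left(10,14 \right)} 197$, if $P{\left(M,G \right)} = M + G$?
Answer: $-969240$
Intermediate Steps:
$P{\left(M,G \right)} = G + M$
$- 205 P{\left(10,14 \right)} 197 = - 205 \left(14 + 10\right) 197 = \left(-205\right) 24 \cdot 197 = \left(-4920\right) 197 = -969240$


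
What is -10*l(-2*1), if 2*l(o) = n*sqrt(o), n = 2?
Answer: -10*I*sqrt(2) ≈ -14.142*I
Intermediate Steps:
l(o) = sqrt(o) (l(o) = (2*sqrt(o))/2 = sqrt(o))
-10*l(-2*1) = -10*I*sqrt(2)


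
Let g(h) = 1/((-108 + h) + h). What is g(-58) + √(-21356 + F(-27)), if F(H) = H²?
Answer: -1/224 + I*√20627 ≈ -0.0044643 + 143.62*I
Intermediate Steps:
g(h) = 1/(-108 + 2*h)
g(-58) + √(-21356 + F(-27)) = 1/(2*(-54 - 58)) + √(-21356 + (-27)²) = (½)/(-112) + √(-21356 + 729) = (½)*(-1/112) + √(-20627) = -1/224 + I*√20627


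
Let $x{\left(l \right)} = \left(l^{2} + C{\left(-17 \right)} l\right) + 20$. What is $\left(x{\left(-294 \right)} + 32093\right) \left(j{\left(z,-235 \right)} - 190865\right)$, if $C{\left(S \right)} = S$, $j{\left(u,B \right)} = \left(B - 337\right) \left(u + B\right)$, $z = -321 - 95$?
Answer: $22424645329$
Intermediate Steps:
$z = -416$
$j{\left(u,B \right)} = \left(-337 + B\right) \left(B + u\right)$
$x{\left(l \right)} = 20 + l^{2} - 17 l$ ($x{\left(l \right)} = \left(l^{2} - 17 l\right) + 20 = 20 + l^{2} - 17 l$)
$\left(x{\left(-294 \right)} + 32093\right) \left(j{\left(z,-235 \right)} - 190865\right) = \left(\left(20 + \left(-294\right)^{2} - -4998\right) + 32093\right) \left(\left(\left(-235\right)^{2} - -79195 - -140192 - -97760\right) - 190865\right) = \left(\left(20 + 86436 + 4998\right) + 32093\right) \left(\left(55225 + 79195 + 140192 + 97760\right) - 190865\right) = \left(91454 + 32093\right) \left(372372 - 190865\right) = 123547 \cdot 181507 = 22424645329$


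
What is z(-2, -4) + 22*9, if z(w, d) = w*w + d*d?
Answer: 218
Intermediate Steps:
z(w, d) = d² + w² (z(w, d) = w² + d² = d² + w²)
z(-2, -4) + 22*9 = ((-4)² + (-2)²) + 22*9 = (16 + 4) + 198 = 20 + 198 = 218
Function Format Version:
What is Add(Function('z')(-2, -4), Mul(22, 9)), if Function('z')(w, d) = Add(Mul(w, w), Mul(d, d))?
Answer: 218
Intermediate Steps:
Function('z')(w, d) = Add(Pow(d, 2), Pow(w, 2)) (Function('z')(w, d) = Add(Pow(w, 2), Pow(d, 2)) = Add(Pow(d, 2), Pow(w, 2)))
Add(Function('z')(-2, -4), Mul(22, 9)) = Add(Add(Pow(-4, 2), Pow(-2, 2)), Mul(22, 9)) = Add(Add(16, 4), 198) = Add(20, 198) = 218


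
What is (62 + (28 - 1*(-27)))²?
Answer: 13689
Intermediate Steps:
(62 + (28 - 1*(-27)))² = (62 + (28 + 27))² = (62 + 55)² = 117² = 13689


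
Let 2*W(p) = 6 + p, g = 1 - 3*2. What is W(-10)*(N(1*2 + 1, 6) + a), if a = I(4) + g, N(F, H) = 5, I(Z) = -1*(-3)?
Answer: -6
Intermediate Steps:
I(Z) = 3
g = -5 (g = 1 - 6 = -5)
W(p) = 3 + p/2 (W(p) = (6 + p)/2 = 3 + p/2)
a = -2 (a = 3 - 5 = -2)
W(-10)*(N(1*2 + 1, 6) + a) = (3 + (1/2)*(-10))*(5 - 2) = (3 - 5)*3 = -2*3 = -6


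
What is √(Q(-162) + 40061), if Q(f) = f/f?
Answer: √40062 ≈ 200.16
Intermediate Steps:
Q(f) = 1
√(Q(-162) + 40061) = √(1 + 40061) = √40062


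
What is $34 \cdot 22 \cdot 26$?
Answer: $19448$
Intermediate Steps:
$34 \cdot 22 \cdot 26 = 748 \cdot 26 = 19448$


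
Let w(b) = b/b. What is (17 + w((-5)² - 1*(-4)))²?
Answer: 324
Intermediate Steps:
w(b) = 1
(17 + w((-5)² - 1*(-4)))² = (17 + 1)² = 18² = 324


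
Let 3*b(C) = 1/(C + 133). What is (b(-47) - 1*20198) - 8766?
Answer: -7472711/258 ≈ -28964.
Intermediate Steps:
b(C) = 1/(3*(133 + C)) (b(C) = 1/(3*(C + 133)) = 1/(3*(133 + C)))
(b(-47) - 1*20198) - 8766 = (1/(3*(133 - 47)) - 1*20198) - 8766 = ((1/3)/86 - 20198) - 8766 = ((1/3)*(1/86) - 20198) - 8766 = (1/258 - 20198) - 8766 = -5211083/258 - 8766 = -7472711/258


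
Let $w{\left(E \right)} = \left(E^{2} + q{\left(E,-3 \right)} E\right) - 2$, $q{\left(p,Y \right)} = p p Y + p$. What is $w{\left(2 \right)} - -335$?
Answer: $317$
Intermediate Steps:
$q{\left(p,Y \right)} = p + Y p^{2}$ ($q{\left(p,Y \right)} = p^{2} Y + p = Y p^{2} + p = p + Y p^{2}$)
$w{\left(E \right)} = -2 + E^{2} + E^{2} \left(1 - 3 E\right)$ ($w{\left(E \right)} = \left(E^{2} + E \left(1 - 3 E\right) E\right) - 2 = \left(E^{2} + E^{2} \left(1 - 3 E\right)\right) - 2 = -2 + E^{2} + E^{2} \left(1 - 3 E\right)$)
$w{\left(2 \right)} - -335 = \left(-2 - 3 \cdot 2^{3} + 2 \cdot 2^{2}\right) - -335 = \left(-2 - 24 + 2 \cdot 4\right) + 335 = \left(-2 - 24 + 8\right) + 335 = -18 + 335 = 317$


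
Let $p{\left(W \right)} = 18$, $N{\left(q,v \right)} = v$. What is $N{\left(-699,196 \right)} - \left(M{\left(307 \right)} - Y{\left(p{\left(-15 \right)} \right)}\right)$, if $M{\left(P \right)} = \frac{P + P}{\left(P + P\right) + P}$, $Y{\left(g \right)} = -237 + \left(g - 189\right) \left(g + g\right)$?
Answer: $- \frac{18593}{3} \approx -6197.7$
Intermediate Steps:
$Y{\left(g \right)} = -237 + 2 g \left(-189 + g\right)$ ($Y{\left(g \right)} = -237 + \left(-189 + g\right) 2 g = -237 + 2 g \left(-189 + g\right)$)
$M{\left(P \right)} = \frac{2}{3}$ ($M{\left(P \right)} = \frac{2 P}{2 P + P} = \frac{2 P}{3 P} = 2 P \frac{1}{3 P} = \frac{2}{3}$)
$N{\left(-699,196 \right)} - \left(M{\left(307 \right)} - Y{\left(p{\left(-15 \right)} \right)}\right) = 196 - \left(\frac{2}{3} - \left(-237 - 6804 + 2 \cdot 18^{2}\right)\right) = 196 - \left(\frac{2}{3} - \left(-237 - 6804 + 2 \cdot 324\right)\right) = 196 - \left(\frac{2}{3} - \left(-237 - 6804 + 648\right)\right) = 196 - \left(\frac{2}{3} - -6393\right) = 196 - \left(\frac{2}{3} + 6393\right) = 196 - \frac{19181}{3} = - \frac{18593}{3}$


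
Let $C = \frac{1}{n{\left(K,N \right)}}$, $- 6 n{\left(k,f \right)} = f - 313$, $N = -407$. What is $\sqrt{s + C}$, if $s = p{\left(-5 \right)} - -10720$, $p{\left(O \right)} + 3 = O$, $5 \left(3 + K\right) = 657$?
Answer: $\frac{\sqrt{38563230}}{60} \approx 103.5$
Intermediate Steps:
$K = \frac{642}{5}$ ($K = -3 + \frac{1}{5} \cdot 657 = -3 + \frac{657}{5} = \frac{642}{5} \approx 128.4$)
$n{\left(k,f \right)} = \frac{313}{6} - \frac{f}{6}$ ($n{\left(k,f \right)} = - \frac{f - 313}{6} = - \frac{-313 + f}{6} = \frac{313}{6} - \frac{f}{6}$)
$p{\left(O \right)} = -3 + O$
$C = \frac{1}{120}$ ($C = \frac{1}{\frac{313}{6} - - \frac{407}{6}} = \frac{1}{\frac{313}{6} + \frac{407}{6}} = \frac{1}{120} \approx 0.0083333$)
$s = 10712$ ($s = \left(-3 - 5\right) - -10720 = -8 + 10720 = 10712$)
$\sqrt{s + C} = \sqrt{10712 + \frac{1}{120}} = \sqrt{\frac{1285441}{120}} = \frac{\sqrt{38563230}}{60}$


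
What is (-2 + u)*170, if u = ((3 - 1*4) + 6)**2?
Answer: 3910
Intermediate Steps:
u = 25 (u = ((3 - 4) + 6)**2 = (-1 + 6)**2 = 5**2 = 25)
(-2 + u)*170 = (-2 + 25)*170 = 23*170 = 3910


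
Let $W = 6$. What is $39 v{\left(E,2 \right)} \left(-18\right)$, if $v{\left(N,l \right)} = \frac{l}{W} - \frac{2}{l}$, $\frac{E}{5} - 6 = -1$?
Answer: $468$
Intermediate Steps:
$E = 25$ ($E = 30 + 5 \left(-1\right) = 30 - 5 = 25$)
$v{\left(N,l \right)} = - \frac{2}{l} + \frac{l}{6}$ ($v{\left(N,l \right)} = \frac{l}{6} - \frac{2}{l} = - \frac{2}{l} + \frac{l}{6}$)
$39 v{\left(E,2 \right)} \left(-18\right) = 39 \left(- \frac{2}{2} + \frac{1}{6} \cdot 2\right) \left(-18\right) = 39 \left(\left(-2\right) \frac{1}{2} + \frac{1}{3}\right) \left(-18\right) = 39 \left(-1 + \frac{1}{3}\right) \left(-18\right) = 39 \left(- \frac{2}{3}\right) \left(-18\right) = \left(-26\right) \left(-18\right) = 468$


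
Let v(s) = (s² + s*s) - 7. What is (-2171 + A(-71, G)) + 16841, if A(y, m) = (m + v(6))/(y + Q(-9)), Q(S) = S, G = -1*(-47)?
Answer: 73343/5 ≈ 14669.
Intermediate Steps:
v(s) = -7 + 2*s² (v(s) = (s² + s²) - 7 = 2*s² - 7 = -7 + 2*s²)
G = 47
A(y, m) = (65 + m)/(-9 + y) (A(y, m) = (m + (-7 + 2*6²))/(y - 9) = (m + (-7 + 2*36))/(-9 + y) = (m + (-7 + 72))/(-9 + y) = (m + 65)/(-9 + y) = (65 + m)/(-9 + y))
(-2171 + A(-71, G)) + 16841 = (-2171 + (65 + 47)/(-9 - 71)) + 16841 = (-2171 + 112/(-80)) + 16841 = (-2171 - 1/80*112) + 16841 = (-2171 - 7/5) + 16841 = -10862/5 + 16841 = 73343/5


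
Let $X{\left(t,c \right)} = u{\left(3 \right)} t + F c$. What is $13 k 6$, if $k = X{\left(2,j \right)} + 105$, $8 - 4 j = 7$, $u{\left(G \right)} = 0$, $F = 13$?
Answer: $\frac{16887}{2} \approx 8443.5$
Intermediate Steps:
$j = \frac{1}{4}$ ($j = 2 - \frac{7}{4} = \frac{1}{4} \approx 0.25$)
$X{\left(t,c \right)} = 13 c$ ($X{\left(t,c \right)} = 0 t + 13 c = 0 + 13 c = 13 c$)
$k = \frac{433}{4}$ ($k = 13 \cdot \frac{1}{4} + 105 = \frac{13}{4} + 105 = \frac{433}{4} \approx 108.25$)
$13 k 6 = 13 \cdot \frac{433}{4} \cdot 6 = 13 \cdot \frac{1299}{2} = \frac{16887}{2}$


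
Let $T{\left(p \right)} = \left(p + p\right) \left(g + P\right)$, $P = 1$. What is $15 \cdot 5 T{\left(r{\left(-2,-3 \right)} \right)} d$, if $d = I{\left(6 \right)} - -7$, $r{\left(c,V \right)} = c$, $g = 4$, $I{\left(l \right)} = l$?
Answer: $-19500$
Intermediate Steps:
$T{\left(p \right)} = 10 p$ ($T{\left(p \right)} = \left(p + p\right) \left(4 + 1\right) = 2 p 5 = 10 p$)
$d = 13$ ($d = 6 - -7 = 6 + 7 = 13$)
$15 \cdot 5 T{\left(r{\left(-2,-3 \right)} \right)} d = 15 \cdot 5 \cdot 10 \left(-2\right) 13 = 75 \left(-20\right) 13 = \left(-1500\right) 13 = -19500$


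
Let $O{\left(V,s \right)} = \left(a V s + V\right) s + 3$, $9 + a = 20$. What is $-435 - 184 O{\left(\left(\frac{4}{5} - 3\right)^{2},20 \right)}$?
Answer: $- \frac{19686311}{5} \approx -3.9373 \cdot 10^{6}$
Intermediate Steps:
$a = 11$ ($a = -9 + 20 = 11$)
$O{\left(V,s \right)} = 3 + s \left(V + 11 V s\right)$ ($O{\left(V,s \right)} = \left(11 V s + V\right) s + 3 = \left(V + 11 V s\right) s + 3 = s \left(V + 11 V s\right) + 3 = 3 + s \left(V + 11 V s\right)$)
$-435 - 184 O{\left(\left(\frac{4}{5} - 3\right)^{2},20 \right)} = -435 - 184 \left(3 + \left(\frac{4}{5} - 3\right)^{2} \cdot 20 + 11 \left(\frac{4}{5} - 3\right)^{2} \cdot 20^{2}\right) = -435 - 184 \left(3 + \left(4 \cdot \frac{1}{5} - 3\right)^{2} \cdot 20 + 11 \left(4 \cdot \frac{1}{5} - 3\right)^{2} \cdot 400\right) = -435 - 184 \left(3 + \left(\frac{4}{5} - 3\right)^{2} \cdot 20 + 11 \left(\frac{4}{5} - 3\right)^{2} \cdot 400\right) = -435 - 184 \left(3 + \left(- \frac{11}{5}\right)^{2} \cdot 20 + 11 \left(- \frac{11}{5}\right)^{2} \cdot 400\right) = -435 - 184 \left(3 + \frac{121}{25} \cdot 20 + 11 \cdot \frac{121}{25} \cdot 400\right) = -435 - 184 \left(3 + \frac{484}{5} + 21296\right) = -435 - \frac{19684136}{5} = - \frac{19686311}{5}$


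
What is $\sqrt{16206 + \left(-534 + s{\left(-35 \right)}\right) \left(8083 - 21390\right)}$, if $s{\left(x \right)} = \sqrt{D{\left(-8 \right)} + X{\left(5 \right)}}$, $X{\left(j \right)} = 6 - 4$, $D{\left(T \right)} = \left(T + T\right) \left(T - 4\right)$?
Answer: $\sqrt{7122144 - 13307 \sqrt{194}} \approx 2633.8$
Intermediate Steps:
$D{\left(T \right)} = 2 T \left(-4 + T\right)$
$X{\left(j \right)} = 2$
$s{\left(x \right)} = \sqrt{194}$ ($s{\left(x \right)} = \sqrt{2 \left(-8\right) \left(-4 - 8\right) + 2} = \sqrt{2 \left(-8\right) \left(-12\right) + 2} = \sqrt{192 + 2} = \sqrt{194}$)
$\sqrt{16206 + \left(-534 + s{\left(-35 \right)}\right) \left(8083 - 21390\right)} = \sqrt{16206 + \left(-534 + \sqrt{194}\right) \left(8083 - 21390\right)} = \sqrt{16206 + \left(-534 + \sqrt{194}\right) \left(-13307\right)} = \sqrt{16206 + \left(7105938 - 13307 \sqrt{194}\right)} = \sqrt{7122144 - 13307 \sqrt{194}}$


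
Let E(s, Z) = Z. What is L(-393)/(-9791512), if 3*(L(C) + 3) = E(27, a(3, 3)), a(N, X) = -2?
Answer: 11/29374536 ≈ 3.7447e-7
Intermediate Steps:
L(C) = -11/3 (L(C) = -3 + (⅓)*(-2) = -3 - ⅔ = -11/3)
L(-393)/(-9791512) = -11/3/(-9791512) = -11/3*(-1/9791512) = 11/29374536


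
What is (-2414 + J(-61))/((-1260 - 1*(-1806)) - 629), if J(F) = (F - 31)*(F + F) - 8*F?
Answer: -9298/83 ≈ -112.02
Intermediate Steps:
J(F) = -8*F + 2*F*(-31 + F) (J(F) = (-31 + F)*(2*F) - 8*F = 2*F*(-31 + F) - 8*F = -8*F + 2*F*(-31 + F))
(-2414 + J(-61))/((-1260 - 1*(-1806)) - 629) = (-2414 + 2*(-61)*(-35 - 61))/((-1260 - 1*(-1806)) - 629) = (-2414 + 2*(-61)*(-96))/((-1260 + 1806) - 629) = (-2414 + 11712)/(546 - 629) = 9298/(-83) = 9298*(-1/83) = -9298/83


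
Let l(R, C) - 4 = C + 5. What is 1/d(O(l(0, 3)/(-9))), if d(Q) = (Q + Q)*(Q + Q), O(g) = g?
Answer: 9/64 ≈ 0.14063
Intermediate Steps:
l(R, C) = 9 + C (l(R, C) = 4 + (C + 5) = 4 + (5 + C) = 9 + C)
d(Q) = 4*Q**2 (d(Q) = (2*Q)*(2*Q) = 4*Q**2)
1/d(O(l(0, 3)/(-9))) = 1/(4*((9 + 3)/(-9))**2) = 1/(4*(12*(-1/9))**2) = 1/(4*(-4/3)**2) = 1/(4*(16/9)) = 1/(64/9) = 9/64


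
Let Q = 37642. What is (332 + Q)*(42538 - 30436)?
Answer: 459561348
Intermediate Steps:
(332 + Q)*(42538 - 30436) = (332 + 37642)*(42538 - 30436) = 37974*12102 = 459561348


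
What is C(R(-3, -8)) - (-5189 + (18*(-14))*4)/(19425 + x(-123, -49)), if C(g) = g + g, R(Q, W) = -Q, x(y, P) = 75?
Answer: 123197/19500 ≈ 6.3178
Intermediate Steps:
C(g) = 2*g
C(R(-3, -8)) - (-5189 + (18*(-14))*4)/(19425 + x(-123, -49)) = 2*(-1*(-3)) - (-5189 + (18*(-14))*4)/(19425 + 75) = 2*3 - (-5189 - 252*4)/19500 = 6 - (-5189 - 1008)/19500 = 6 - (-6197)/19500 = 6 - 1*(-6197/19500) = 6 + 6197/19500 = 123197/19500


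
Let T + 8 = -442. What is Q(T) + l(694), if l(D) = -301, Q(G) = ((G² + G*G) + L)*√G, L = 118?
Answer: -301 + 6076770*I*√2 ≈ -301.0 + 8.5939e+6*I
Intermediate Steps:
T = -450 (T = -8 - 442 = -450)
Q(G) = √G*(118 + 2*G²) (Q(G) = ((G² + G*G) + 118)*√G = ((G² + G²) + 118)*√G = (2*G² + 118)*√G = (118 + 2*G²)*√G = √G*(118 + 2*G²))
Q(T) + l(694) = 2*√(-450)*(59 + (-450)²) - 301 = 2*(15*I*√2)*(59 + 202500) - 301 = 2*(15*I*√2)*202559 - 301 = 6076770*I*√2 - 301 = -301 + 6076770*I*√2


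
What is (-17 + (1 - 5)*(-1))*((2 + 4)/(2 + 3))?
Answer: -78/5 ≈ -15.600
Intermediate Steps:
(-17 + (1 - 5)*(-1))*((2 + 4)/(2 + 3)) = (-17 - 4*(-1))*(6/5) = (-17 + 4)*(6*(1/5)) = -13*6/5 = -78/5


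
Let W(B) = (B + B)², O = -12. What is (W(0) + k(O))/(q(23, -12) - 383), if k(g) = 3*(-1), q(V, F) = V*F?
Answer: 3/659 ≈ 0.0045523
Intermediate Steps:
q(V, F) = F*V
k(g) = -3
W(B) = 4*B² (W(B) = (2*B)² = 4*B²)
(W(0) + k(O))/(q(23, -12) - 383) = (4*0² - 3)/(-12*23 - 383) = (4*0 - 3)/(-276 - 383) = (0 - 3)/(-659) = -3*(-1/659) = 3/659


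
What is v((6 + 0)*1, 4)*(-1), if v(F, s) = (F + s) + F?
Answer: -16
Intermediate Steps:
v(F, s) = s + 2*F
v((6 + 0)*1, 4)*(-1) = (4 + 2*((6 + 0)*1))*(-1) = (4 + 2*(6*1))*(-1) = (4 + 2*6)*(-1) = (4 + 12)*(-1) = 16*(-1) = -16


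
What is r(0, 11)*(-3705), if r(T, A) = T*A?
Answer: 0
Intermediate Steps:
r(T, A) = A*T
r(0, 11)*(-3705) = (11*0)*(-3705) = 0*(-3705) = 0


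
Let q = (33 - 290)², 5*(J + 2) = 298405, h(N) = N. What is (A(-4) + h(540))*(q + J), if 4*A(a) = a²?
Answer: 68396032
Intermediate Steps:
A(a) = a²/4
J = 59679 (J = -2 + (⅕)*298405 = -2 + 59681 = 59679)
q = 66049 (q = (-257)² = 66049)
(A(-4) + h(540))*(q + J) = ((¼)*(-4)² + 540)*(66049 + 59679) = ((¼)*16 + 540)*125728 = (4 + 540)*125728 = 544*125728 = 68396032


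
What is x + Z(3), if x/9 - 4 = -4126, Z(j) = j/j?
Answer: -37097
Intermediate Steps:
Z(j) = 1
x = -37098 (x = 36 + 9*(-4126) = 36 - 37134 = -37098)
x + Z(3) = -37098 + 1 = -37097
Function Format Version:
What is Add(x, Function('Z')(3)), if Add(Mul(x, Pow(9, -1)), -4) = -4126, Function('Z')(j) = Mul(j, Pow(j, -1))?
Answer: -37097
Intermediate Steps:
Function('Z')(j) = 1
x = -37098 (x = Add(36, Mul(9, -4126)) = Add(36, -37134) = -37098)
Add(x, Function('Z')(3)) = Add(-37098, 1) = -37097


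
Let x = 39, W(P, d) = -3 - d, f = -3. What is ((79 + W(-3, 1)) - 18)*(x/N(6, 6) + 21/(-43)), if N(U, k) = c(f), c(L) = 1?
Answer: 94392/43 ≈ 2195.2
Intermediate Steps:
N(U, k) = 1
((79 + W(-3, 1)) - 18)*(x/N(6, 6) + 21/(-43)) = ((79 + (-3 - 1*1)) - 18)*(39/1 + 21/(-43)) = ((79 + (-3 - 1)) - 18)*(39*1 + 21*(-1/43)) = ((79 - 4) - 18)*(39 - 21/43) = (75 - 18)*(1656/43) = 57*(1656/43) = 94392/43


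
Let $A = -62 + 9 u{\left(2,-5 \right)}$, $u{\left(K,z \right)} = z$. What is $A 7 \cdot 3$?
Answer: $-2247$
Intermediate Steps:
$A = -107$ ($A = -62 + 9 \left(-5\right) = -62 - 45 = -107$)
$A 7 \cdot 3 = - 107 \cdot 7 \cdot 3 = \left(-107\right) 21 = -2247$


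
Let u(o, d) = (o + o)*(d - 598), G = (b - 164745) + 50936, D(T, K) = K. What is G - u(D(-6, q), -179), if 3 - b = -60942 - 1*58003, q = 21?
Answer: 37773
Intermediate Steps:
b = 118948 (b = 3 - (-60942 - 1*58003) = 3 - (-60942 - 58003) = 3 - 1*(-118945) = 3 + 118945 = 118948)
G = 5139 (G = (118948 - 164745) + 50936 = -45797 + 50936 = 5139)
u(o, d) = 2*o*(-598 + d) (u(o, d) = (2*o)*(-598 + d) = 2*o*(-598 + d))
G - u(D(-6, q), -179) = 5139 - 2*21*(-598 - 179) = 5139 - 2*21*(-777) = 5139 - 1*(-32634) = 5139 + 32634 = 37773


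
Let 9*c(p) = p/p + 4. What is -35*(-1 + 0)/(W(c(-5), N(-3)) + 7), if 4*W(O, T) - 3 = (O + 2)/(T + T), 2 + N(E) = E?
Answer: 12600/2767 ≈ 4.5537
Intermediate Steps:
N(E) = -2 + E
c(p) = 5/9 (c(p) = (p/p + 4)/9 = (1 + 4)/9 = (⅑)*5 = 5/9)
W(O, T) = ¾ + (2 + O)/(8*T) (W(O, T) = ¾ + ((O + 2)/(T + T))/4 = ¾ + ((2 + O)/((2*T)))/4 = ¾ + ((2 + O)*(1/(2*T)))/4 = ¾ + ((2 + O)/(2*T))/4 = ¾ + (2 + O)/(8*T))
-35*(-1 + 0)/(W(c(-5), N(-3)) + 7) = -35*(-1 + 0)/((2 + 5/9 + 6*(-2 - 3))/(8*(-2 - 3)) + 7) = -(-35)/((⅛)*(2 + 5/9 + 6*(-5))/(-5) + 7) = -(-35)/((⅛)*(-⅕)*(2 + 5/9 - 30) + 7) = -(-35)/((⅛)*(-⅕)*(-247/9) + 7) = -(-35)/(247/360 + 7) = -(-35)/2767/360 = -(-35)*360/2767 = -35*(-360/2767) = 12600/2767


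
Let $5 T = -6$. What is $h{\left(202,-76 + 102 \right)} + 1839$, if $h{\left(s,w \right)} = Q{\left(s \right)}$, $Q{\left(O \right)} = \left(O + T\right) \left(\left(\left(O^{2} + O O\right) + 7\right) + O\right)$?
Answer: $\frac{82153463}{5} \approx 1.6431 \cdot 10^{7}$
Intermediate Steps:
$T = - \frac{6}{5}$ ($T = \frac{1}{5} \left(-6\right) = - \frac{6}{5} \approx -1.2$)
$Q{\left(O \right)} = \left(- \frac{6}{5} + O\right) \left(7 + O + 2 O^{2}\right)$ ($Q{\left(O \right)} = \left(O - \frac{6}{5}\right) \left(\left(\left(O^{2} + O O\right) + 7\right) + O\right) = \left(- \frac{6}{5} + O\right) \left(\left(\left(O^{2} + O^{2}\right) + 7\right) + O\right) = \left(- \frac{6}{5} + O\right) \left(\left(2 O^{2} + 7\right) + O\right) = \left(- \frac{6}{5} + O\right) \left(\left(7 + 2 O^{2}\right) + O\right) = \left(- \frac{6}{5} + O\right) \left(7 + O + 2 O^{2}\right)$)
$h{\left(s,w \right)} = - \frac{42}{5} + 2 s^{3} - \frac{7 s^{2}}{5} + \frac{29 s}{5}$
$h{\left(202,-76 + 102 \right)} + 1839 = \left(- \frac{42}{5} + 2 \cdot 202^{3} - \frac{7 \cdot 202^{2}}{5} + \frac{29}{5} \cdot 202\right) + 1839 = \left(- \frac{42}{5} + 2 \cdot 8242408 - \frac{285628}{5} + \frac{5858}{5}\right) + 1839 = \left(- \frac{42}{5} + 16484816 - \frac{285628}{5} + \frac{5858}{5}\right) + 1839 = \frac{82144268}{5} + 1839 = \frac{82153463}{5}$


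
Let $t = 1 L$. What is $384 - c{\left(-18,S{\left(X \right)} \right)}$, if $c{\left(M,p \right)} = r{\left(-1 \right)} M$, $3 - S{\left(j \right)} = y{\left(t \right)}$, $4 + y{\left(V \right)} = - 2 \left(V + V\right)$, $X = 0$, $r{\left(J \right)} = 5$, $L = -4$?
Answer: $474$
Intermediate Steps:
$t = -4$ ($t = 1 \left(-4\right) = -4$)
$y{\left(V \right)} = -4 - 4 V$ ($y{\left(V \right)} = -4 - 2 \left(V + V\right) = -4 - 2 \cdot 2 V = -4 - 4 V$)
$S{\left(j \right)} = -9$ ($S{\left(j \right)} = 3 - \left(-4 - -16\right) = 3 - \left(-4 + 16\right) = 3 - 12 = -9$)
$c{\left(M,p \right)} = 5 M$
$384 - c{\left(-18,S{\left(X \right)} \right)} = 384 - 5 \left(-18\right) = 384 - -90 = 384 + 90 = 474$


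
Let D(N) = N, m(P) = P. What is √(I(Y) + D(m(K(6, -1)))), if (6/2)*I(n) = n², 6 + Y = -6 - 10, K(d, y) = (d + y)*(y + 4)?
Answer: 23*√3/3 ≈ 13.279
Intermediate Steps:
K(d, y) = (4 + y)*(d + y) (K(d, y) = (d + y)*(4 + y) = (4 + y)*(d + y))
Y = -22 (Y = -6 + (-6 - 10) = -6 - 16 = -22)
I(n) = n²/3
√(I(Y) + D(m(K(6, -1)))) = √((⅓)*(-22)² + ((-1)² + 4*6 + 4*(-1) + 6*(-1))) = √((⅓)*484 + (1 + 24 - 4 - 6)) = √(484/3 + 15) = √(529/3) = 23*√3/3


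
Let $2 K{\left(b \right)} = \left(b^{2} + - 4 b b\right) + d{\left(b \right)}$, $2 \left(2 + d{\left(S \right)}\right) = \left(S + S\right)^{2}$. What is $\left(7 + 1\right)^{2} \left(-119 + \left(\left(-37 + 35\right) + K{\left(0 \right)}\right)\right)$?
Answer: $-7808$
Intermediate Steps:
$d{\left(S \right)} = -2 + 2 S^{2}$ ($d{\left(S \right)} = -2 + \frac{\left(S + S\right)^{2}}{2} = -2 + \frac{\left(2 S\right)^{2}}{2} = -2 + \frac{4 S^{2}}{2} = -2 + 2 S^{2}$)
$K{\left(b \right)} = -1 - \frac{b^{2}}{2}$ ($K{\left(b \right)} = \frac{\left(b^{2} + - 4 b b\right) + \left(-2 + 2 b^{2}\right)}{2} = \frac{\left(b^{2} - 4 b^{2}\right) + \left(-2 + 2 b^{2}\right)}{2} = \frac{- 3 b^{2} + \left(-2 + 2 b^{2}\right)}{2} = \frac{-2 - b^{2}}{2} = -1 - \frac{b^{2}}{2}$)
$\left(7 + 1\right)^{2} \left(-119 + \left(\left(-37 + 35\right) + K{\left(0 \right)}\right)\right) = \left(7 + 1\right)^{2} \left(-119 + \left(\left(-37 + 35\right) - \left(1 + \frac{0^{2}}{2}\right)\right)\right) = 8^{2} \left(-119 - 3\right) = 64 \left(-119 + \left(-2 + \left(-1 + 0\right)\right)\right) = 64 \left(-119 - 3\right) = 64 \left(-122\right) = -7808$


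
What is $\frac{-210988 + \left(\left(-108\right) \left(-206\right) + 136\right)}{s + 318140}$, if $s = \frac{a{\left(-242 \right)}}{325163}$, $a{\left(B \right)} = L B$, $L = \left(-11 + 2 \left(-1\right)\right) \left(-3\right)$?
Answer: $- \frac{30663521226}{51723673691} \approx -0.59283$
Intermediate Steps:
$L = 39$ ($L = \left(-11 - 2\right) \left(-3\right) = \left(-13\right) \left(-3\right) = 39$)
$a{\left(B \right)} = 39 B$
$s = - \frac{9438}{325163}$ ($s = \frac{39 \left(-242\right)}{325163} = \left(-9438\right) \frac{1}{325163} = - \frac{9438}{325163} \approx -0.029025$)
$\frac{-210988 + \left(\left(-108\right) \left(-206\right) + 136\right)}{s + 318140} = \frac{-210988 + \left(\left(-108\right) \left(-206\right) + 136\right)}{- \frac{9438}{325163} + 318140} = \frac{-210988 + \left(22248 + 136\right)}{\frac{103447347382}{325163}} = \left(-210988 + 22384\right) \frac{325163}{103447347382} = \left(-188604\right) \frac{325163}{103447347382} = - \frac{30663521226}{51723673691}$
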